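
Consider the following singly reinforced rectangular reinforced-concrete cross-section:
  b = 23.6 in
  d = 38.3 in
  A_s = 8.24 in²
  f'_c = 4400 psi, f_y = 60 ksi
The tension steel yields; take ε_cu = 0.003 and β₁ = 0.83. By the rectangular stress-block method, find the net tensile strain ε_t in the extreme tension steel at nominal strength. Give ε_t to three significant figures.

a = A_s f_y/(0.85 f'_c b) = 5.601 in.
β₁ = 0.83, so c = a/β₁ = 5.601/0.83 = 6.748 in.
From the linear strain diagram with ε_cu = 0.003: ε_t = 0.003 (d − c)/c = 0.003 × (38.3 − 6.748)/6.748 = 0.0140.
Since ε_t ≥ 0.005, the section is tension-controlled.

ε_t ≈ 0.0140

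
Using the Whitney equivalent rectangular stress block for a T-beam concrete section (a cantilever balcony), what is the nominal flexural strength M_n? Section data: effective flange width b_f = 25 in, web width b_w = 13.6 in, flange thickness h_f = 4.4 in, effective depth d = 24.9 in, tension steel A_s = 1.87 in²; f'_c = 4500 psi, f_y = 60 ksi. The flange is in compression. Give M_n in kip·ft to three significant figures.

Tension: T = A_s f_y = 1.87 × 60 = 112.2 kips.
Try a within the flange: a = T/(0.85 f'_c b_f) = 112.2/(0.85 × 4.5 × 25) = 1.173 in.
Since a = 1.173 ≤ h_f = 4.4 in, the stress block lies entirely in the flange; analyse as a rectangular beam of width b_f.
M_n = T(d − a/2) = 112.2 × (24.9 − 0.5865) = 2728.0 kip·in.
M_n = 2728.0/12 = 227.33 kip·ft.

M_n ≈ 227 kip·ft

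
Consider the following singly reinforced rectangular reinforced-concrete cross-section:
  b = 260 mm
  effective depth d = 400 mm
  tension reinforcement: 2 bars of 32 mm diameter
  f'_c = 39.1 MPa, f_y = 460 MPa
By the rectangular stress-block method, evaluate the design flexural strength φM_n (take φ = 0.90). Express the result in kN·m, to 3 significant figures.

φM_n ≈ 238 kN·m

A_s = 2 × 804 = 1608 mm².
T = A_s f_y = 1608 × 460 = 739680 N = 739.68 kN.
From C = T: a = T/(0.85 f'_c b) = 739680/(0.85 × 39.1 × 260) = 85.60 mm.
M_n = T(d − a/2) = 739.68 kN × (400 − 42.8) mm = 264.21 kN·m.
φM_n = 0.90 × 264.21 = 237.79 kN·m.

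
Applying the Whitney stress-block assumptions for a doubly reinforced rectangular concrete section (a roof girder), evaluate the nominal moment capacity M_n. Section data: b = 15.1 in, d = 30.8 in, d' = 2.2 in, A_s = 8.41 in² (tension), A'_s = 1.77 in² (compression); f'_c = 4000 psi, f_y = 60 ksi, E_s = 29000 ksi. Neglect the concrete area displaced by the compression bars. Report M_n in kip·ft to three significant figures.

Assume both steels yield.
a = (A_s − A'_s) f_y/(0.85 f'_c b) = (8.41 − 1.77) × 60/(0.85 × 4 × 15.1) = 7.760 in.
c = a/β₁ = 7.760/0.85 = 9.129 in; ε'_s = 0.003(c − d')/c = 0.0023 ≥ ε_y = 0.0021, so the compression steel yields.
M_n = (A_s − A'_s) f_y (d − a/2) + A'_s f_y (d − d') = 398.4 × (30.8 − 3.88) + 106.2 × (30.8 − 2.2) = 10724.9 + 3037.3 = 13762.2 kip·in = 13762.2/12 = 1146.85 kip·ft.

M_n ≈ 1150 kip·ft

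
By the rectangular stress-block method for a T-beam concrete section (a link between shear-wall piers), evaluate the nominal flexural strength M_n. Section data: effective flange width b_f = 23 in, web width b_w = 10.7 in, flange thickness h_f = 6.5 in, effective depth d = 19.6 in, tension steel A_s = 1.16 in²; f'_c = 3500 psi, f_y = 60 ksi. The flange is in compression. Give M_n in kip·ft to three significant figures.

M_n ≈ 111 kip·ft

Tension: T = A_s f_y = 1.16 × 60 = 69.6 kips.
Try a within the flange: a = T/(0.85 f'_c b_f) = 69.6/(0.85 × 3.5 × 23) = 1.017 in.
Since a = 1.017 ≤ h_f = 6.5 in, the stress block lies entirely in the flange; analyse as a rectangular beam of width b_f.
M_n = T(d − a/2) = 69.6 × (19.6 − 0.5085) = 1328.8 kip·in.
M_n = 1328.8/12 = 110.73 kip·ft.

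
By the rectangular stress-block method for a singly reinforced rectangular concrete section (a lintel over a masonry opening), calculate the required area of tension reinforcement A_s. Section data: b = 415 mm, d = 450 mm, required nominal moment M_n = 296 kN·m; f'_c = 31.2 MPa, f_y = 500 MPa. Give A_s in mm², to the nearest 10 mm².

With M_n = 0.85 f'_c a b (d − a/2), solve the quadratic for a:
a = d − √(d² − 2M_n/(0.85 f'_c b)) = 450 − √(450² − 2 × 296×10⁶/(0.85 × 31.2 × 415)) = 64.37 mm.
A_s = 0.85 f'_c a b / f_y = 0.85 × 31.2 × 64.37 × 415 / 500 = 1416.9 mm².

A_s ≈ 1420 mm²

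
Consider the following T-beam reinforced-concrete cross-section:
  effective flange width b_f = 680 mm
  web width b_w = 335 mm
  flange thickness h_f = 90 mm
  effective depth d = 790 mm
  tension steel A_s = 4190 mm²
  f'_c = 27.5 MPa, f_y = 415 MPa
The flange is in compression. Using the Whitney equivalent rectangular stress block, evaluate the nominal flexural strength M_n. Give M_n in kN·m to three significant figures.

M_n ≈ 1280 kN·m

Tension: T = A_s f_y = 4190 × 415 = 1738850 N.
Try a within the flange: a = T/(0.85 f'_c b_f) = 1738850/(0.85 × 27.5 × 680) = 109.40 mm.
a = 109.40 > h_f = 90 mm: the block extends into the web. Split into flange-overhang and web parts.
C_f = 0.85 f'_c (b_f − b_w) h_f = 0.85 × 27.5 × (680 − 335) × 90 = 725794 N.
Remaining web compression depth: a_w = (T − C_f)/(0.85 f'_c b_w) = (1738850 − 725794)/(0.85 × 27.5 × 335) = 129.37 mm.
M_n = C_f(d − h_f/2) + (T − C_f)(d − a_w/2) = 725794 × (790 − 45) + 1013056 × (790 − 64.685) = 540.72 + 734.78 = 1275.50 × 10⁶ N·mm.
M_n = 1275.50 kN·m.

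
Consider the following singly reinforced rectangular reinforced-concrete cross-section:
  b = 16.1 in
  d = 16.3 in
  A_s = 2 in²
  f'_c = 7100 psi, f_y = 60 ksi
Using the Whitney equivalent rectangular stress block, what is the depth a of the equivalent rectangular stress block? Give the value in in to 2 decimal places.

a ≈ 1.24 in

T = A_s f_y = 2 × 60 = 120 kips.
a = T/(0.85 f'_c b) = 120/(0.85 × 7.1 × 16.1) = 1.24 in.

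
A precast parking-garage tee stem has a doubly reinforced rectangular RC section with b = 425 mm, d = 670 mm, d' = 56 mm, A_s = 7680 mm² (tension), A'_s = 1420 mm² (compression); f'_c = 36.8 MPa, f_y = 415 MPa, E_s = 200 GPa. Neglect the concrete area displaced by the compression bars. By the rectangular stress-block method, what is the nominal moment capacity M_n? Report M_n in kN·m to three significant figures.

Assume both tension and compression steel yield.
Net tension couple steel: A_s − A'_s = 6260 mm².
a = (A_s − A'_s) f_y / (0.85 f'_c b) = 2597900/(0.85 × 36.8 × 425) = 195.42 mm.
c = a/β₁ = 195.42/0.787 = 248.31 mm; ε'_s = 0.003(c − d')/c = 0.0023 ≥ f_y/E_s = 0.0021, so compression steel does yield.
M_n = (A_s − A'_s) f_y (d − a/2) + A'_s f_y (d − d') = [2597900 × (670 − 97.71) + 589300 × (670 − 56)] × 10⁻⁶ = 1486.75 + 361.83 = 1848.58 kN·m.

M_n ≈ 1850 kN·m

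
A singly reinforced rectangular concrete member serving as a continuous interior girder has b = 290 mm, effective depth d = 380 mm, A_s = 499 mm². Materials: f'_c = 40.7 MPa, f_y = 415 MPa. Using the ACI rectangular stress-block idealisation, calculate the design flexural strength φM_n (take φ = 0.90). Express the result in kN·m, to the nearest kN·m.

T = A_s f_y = 499 × 415 = 207085 N = 207.085 kN.
From C = T: a = T/(0.85 f'_c b) = 207085/(0.85 × 40.7 × 290) = 20.64 mm.
M_n = T(d − a/2) = 207.085 kN × (380 − 10.32) mm = 76.56 kN·m.
φM_n = 0.90 × 76.56 = 68.90 kN·m.

φM_n ≈ 69 kN·m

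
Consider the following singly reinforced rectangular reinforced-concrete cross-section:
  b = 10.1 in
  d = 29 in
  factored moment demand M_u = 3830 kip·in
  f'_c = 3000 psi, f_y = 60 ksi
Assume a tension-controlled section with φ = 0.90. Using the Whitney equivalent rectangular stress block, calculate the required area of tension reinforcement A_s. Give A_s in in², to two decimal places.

M_n = M_u/φ = 3830/0.90 = 4255.56 kip·in.
From M_n = 0.85 f'_c a b (d − a/2):
a = d − √(d² − 2M_n/(0.85 f'_c b)) = 29 − √(29² − 2 × 4255.56/(0.85 × 3 × 10.1)) = 6.405 in.
A_s = 0.85 f'_c a b / f_y = 0.85 × 3 × 6.405 × 10.1 / 60 = 2.749 in².

A_s ≈ 2.75 in²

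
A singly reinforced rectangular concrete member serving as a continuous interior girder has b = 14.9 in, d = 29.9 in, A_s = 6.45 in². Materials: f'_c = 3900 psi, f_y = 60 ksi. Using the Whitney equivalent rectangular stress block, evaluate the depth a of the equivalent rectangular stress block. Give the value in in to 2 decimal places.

a ≈ 7.84 in

T = A_s f_y = 6.45 × 60 = 387 kips.
a = T/(0.85 f'_c b) = 387/(0.85 × 3.9 × 14.9) = 7.84 in.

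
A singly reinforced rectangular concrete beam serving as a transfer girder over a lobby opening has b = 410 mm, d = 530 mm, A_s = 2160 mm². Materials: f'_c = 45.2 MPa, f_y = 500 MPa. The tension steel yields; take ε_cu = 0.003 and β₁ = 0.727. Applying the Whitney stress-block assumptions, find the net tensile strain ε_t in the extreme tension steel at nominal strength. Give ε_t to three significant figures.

a = A_s f_y/(0.85 f'_c b) = 68.56 mm.
β₁ = 0.727, so c = a/β₁ = 68.56/0.727 = 94.31 mm.
From the linear strain diagram with ε_cu = 0.003: ε_t = 0.003 (d − c)/c = 0.003 × (530 − 94.31)/94.31 = 0.0139.
Since ε_t ≥ 0.005, the section is tension-controlled.

ε_t ≈ 0.0139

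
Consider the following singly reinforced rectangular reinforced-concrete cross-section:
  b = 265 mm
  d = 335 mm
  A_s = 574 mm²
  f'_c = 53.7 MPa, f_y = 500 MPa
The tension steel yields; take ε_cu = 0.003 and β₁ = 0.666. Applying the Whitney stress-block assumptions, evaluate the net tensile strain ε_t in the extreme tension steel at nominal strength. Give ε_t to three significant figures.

a = A_s f_y/(0.85 f'_c b) = 23.73 mm.
β₁ = 0.666, so c = a/β₁ = 23.73/0.666 = 35.63 mm.
From the linear strain diagram with ε_cu = 0.003: ε_t = 0.003 (d − c)/c = 0.003 × (335 − 35.63)/35.63 = 0.0252.
Since ε_t ≥ 0.005, the section is tension-controlled.

ε_t ≈ 0.0252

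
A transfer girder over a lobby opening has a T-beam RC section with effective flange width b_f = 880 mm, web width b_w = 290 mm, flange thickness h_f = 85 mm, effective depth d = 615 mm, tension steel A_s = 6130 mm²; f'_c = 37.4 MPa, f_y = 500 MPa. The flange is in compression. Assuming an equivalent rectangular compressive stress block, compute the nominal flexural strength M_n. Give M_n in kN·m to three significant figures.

Tension: T = A_s f_y = 6130 × 500 = 3065000 N.
Try a within the flange: a = T/(0.85 f'_c b_f) = 3065000/(0.85 × 37.4 × 880) = 109.56 mm.
a = 109.56 > h_f = 85 mm: the block extends into the web. Split into flange-overhang and web parts.
C_f = 0.85 f'_c (b_f − b_w) h_f = 0.85 × 37.4 × (880 − 290) × 85 = 1594269 N.
Remaining web compression depth: a_w = (T − C_f)/(0.85 f'_c b_w) = (3065000 − 1594269)/(0.85 × 37.4 × 290) = 159.53 mm.
M_n = C_f(d − h_f/2) + (T − C_f)(d − a_w/2) = 1594269 × (615 − 42.5) + 1470731 × (615 − 79.765) = 912.72 + 787.19 = 1699.91 × 10⁶ N·mm.
M_n = 1699.91 kN·m.

M_n ≈ 1700 kN·m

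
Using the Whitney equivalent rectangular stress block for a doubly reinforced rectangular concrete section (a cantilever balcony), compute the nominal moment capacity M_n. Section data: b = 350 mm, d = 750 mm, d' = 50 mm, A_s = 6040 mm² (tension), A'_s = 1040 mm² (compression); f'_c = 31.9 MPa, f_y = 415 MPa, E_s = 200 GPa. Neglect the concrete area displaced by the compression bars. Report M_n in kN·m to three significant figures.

Assume both tension and compression steel yield.
Net tension couple steel: A_s − A'_s = 5000 mm².
a = (A_s − A'_s) f_y / (0.85 f'_c b) = 2075000/(0.85 × 31.9 × 350) = 218.65 mm.
c = a/β₁ = 218.65/0.822 = 266.00 mm; ε'_s = 0.003(c − d')/c = 0.0024 ≥ f_y/E_s = 0.0021, so compression steel does yield.
M_n = (A_s − A'_s) f_y (d − a/2) + A'_s f_y (d − d') = [2075000 × (750 − 109.325) + 431600 × (750 − 50)] × 10⁻⁶ = 1329.40 + 302.12 = 1631.52 kN·m.

M_n ≈ 1630 kN·m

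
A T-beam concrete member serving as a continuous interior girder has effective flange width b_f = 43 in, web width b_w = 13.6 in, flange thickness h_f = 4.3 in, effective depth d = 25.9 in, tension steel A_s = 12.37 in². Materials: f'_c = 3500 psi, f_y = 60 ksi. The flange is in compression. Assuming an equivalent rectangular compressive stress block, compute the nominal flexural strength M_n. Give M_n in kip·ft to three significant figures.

Tension: T = A_s f_y = 12.37 × 60 = 742.2 kips.
Try a within the flange: a = T/(0.85 f'_c b_f) = 742.2/(0.85 × 3.5 × 43) = 5.802 in.
a = 5.802 > h_f = 4.3 in: the block extends into the web. Split into flange-overhang and web parts.
C_f = 0.85 f'_c (b_f − b_w) h_f = 0.85 × 3.5 × (43 − 13.6) × 4.3 = 376.1 kips.
Remaining web compression depth: a_w = (T − C_f)/(0.85 f'_c b_w) = (742.2 − 376.1)/(0.85 × 3.5 × 13.6) = 9.048 in.
M_n = C_f(d − h_f/2) + (T − C_f)(d − a_w/2) = 376.1 × (25.9 − 2.15) + 366.1 × (25.9 − 4.524) = 8932.4 + 7825.8 = 16758.2 kip·in.
M_n = 16758.2/12 = 1396.52 kip·ft.

M_n ≈ 1400 kip·ft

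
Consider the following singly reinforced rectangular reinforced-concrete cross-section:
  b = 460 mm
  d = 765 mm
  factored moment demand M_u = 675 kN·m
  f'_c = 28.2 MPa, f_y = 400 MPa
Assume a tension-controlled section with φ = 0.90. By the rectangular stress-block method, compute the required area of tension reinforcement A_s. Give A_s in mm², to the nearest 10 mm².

M_n = M_u/φ = 675/0.90 = 750 kN·m.
With M_n = 0.85 f'_c a b (d − a/2), solve the quadratic for a:
a = d − √(d² − 2M_n/(0.85 f'_c b)) = 765 − √(765² − 2 × 750×10⁶/(0.85 × 28.2 × 460)) = 94.79 mm.
A_s = 0.85 f'_c a b / f_y = 0.85 × 28.2 × 94.79 × 460 / 400 = 2612.9 mm².

A_s ≈ 2610 mm²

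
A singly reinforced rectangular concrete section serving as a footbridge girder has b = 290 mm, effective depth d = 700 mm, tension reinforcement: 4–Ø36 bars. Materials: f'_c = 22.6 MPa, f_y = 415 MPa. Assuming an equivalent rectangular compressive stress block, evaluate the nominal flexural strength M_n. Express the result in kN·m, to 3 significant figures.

A_s = 4 × 1018 = 4072 mm².
T = A_s f_y = 4072 × 415 = 1689880 N = 1689.88 kN.
From C = T: a = T/(0.85 f'_c b) = 1689880/(0.85 × 22.6 × 290) = 303.34 mm.
M_n = T(d − a/2) = 1689.88 kN × (700 − 151.67) mm = 926.61 kN·m.

M_n ≈ 927 kN·m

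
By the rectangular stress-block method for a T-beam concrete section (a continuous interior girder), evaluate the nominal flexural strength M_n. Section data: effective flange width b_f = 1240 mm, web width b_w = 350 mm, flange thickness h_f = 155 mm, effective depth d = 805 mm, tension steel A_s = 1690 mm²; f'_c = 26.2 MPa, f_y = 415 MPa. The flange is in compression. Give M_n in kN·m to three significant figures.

M_n ≈ 556 kN·m

Tension: T = A_s f_y = 1690 × 415 = 701350 N.
Try a within the flange: a = T/(0.85 f'_c b_f) = 701350/(0.85 × 26.2 × 1240) = 25.40 mm.
Since a = 25.40 ≤ h_f = 155 mm, the stress block lies entirely in the flange; analyse as a rectangular beam of width b_f.
M_n = T(d − a/2) = 701350 × (805 − 12.7) = 555.68 × 10⁶ N·mm.
M_n = 555.68 kN·m.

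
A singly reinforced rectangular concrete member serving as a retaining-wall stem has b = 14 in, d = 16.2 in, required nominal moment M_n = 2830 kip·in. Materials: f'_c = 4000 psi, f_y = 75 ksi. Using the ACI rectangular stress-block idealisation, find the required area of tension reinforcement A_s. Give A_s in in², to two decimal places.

A_s ≈ 2.68 in²

From M_n = 0.85 f'_c a b (d − a/2):
a = d − √(d² − 2M_n/(0.85 f'_c b)) = 16.2 − √(16.2² − 2 × 2830/(0.85 × 4 × 14)) = 4.219 in.
A_s = 0.85 f'_c a b / f_y = 0.85 × 4 × 4.219 × 14 / 75 = 2.678 in².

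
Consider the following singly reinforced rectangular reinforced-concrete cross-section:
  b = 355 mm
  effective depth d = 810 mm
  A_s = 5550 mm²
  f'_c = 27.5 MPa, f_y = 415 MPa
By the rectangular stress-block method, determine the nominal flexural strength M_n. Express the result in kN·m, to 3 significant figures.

T = A_s f_y = 5550 × 415 = 2303250 N = 2303.25 kN.
From C = T: a = T/(0.85 f'_c b) = 2303250/(0.85 × 27.5 × 355) = 277.56 mm.
M_n = T(d − a/2) = 2303.25 kN × (810 − 138.78) mm = 1545.99 kN·m.

M_n ≈ 1550 kN·m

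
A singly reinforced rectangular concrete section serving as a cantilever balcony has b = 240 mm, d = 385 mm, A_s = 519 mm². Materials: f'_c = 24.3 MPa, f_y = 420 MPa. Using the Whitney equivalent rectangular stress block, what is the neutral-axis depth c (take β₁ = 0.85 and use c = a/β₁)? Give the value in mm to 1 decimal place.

T = A_s f_y = 519 × 420 = 217980 N = 217.98 kN.
Setting C = 0.85 f'_c a b equal to T: a = 217980/(0.85 × 24.3 × 240) = 43.972 mm.
With β₁ = 0.85, c = a/β₁ = 43.972/0.85 = 51.7 mm.

c ≈ 51.7 mm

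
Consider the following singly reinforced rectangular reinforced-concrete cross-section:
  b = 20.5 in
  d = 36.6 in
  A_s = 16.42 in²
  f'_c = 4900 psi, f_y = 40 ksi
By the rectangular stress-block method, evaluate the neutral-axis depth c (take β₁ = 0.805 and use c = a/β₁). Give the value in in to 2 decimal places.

T = A_s f_y = 16.42 × 40 = 656.8 kips.
a = T/(0.85 f'_c b) = 656.8/(0.85 × 4.9 × 20.5) = 7.6924 in.
With β₁ = 0.805, c = a/β₁ = 7.6924/0.805 = 9.56 in.

c ≈ 9.56 in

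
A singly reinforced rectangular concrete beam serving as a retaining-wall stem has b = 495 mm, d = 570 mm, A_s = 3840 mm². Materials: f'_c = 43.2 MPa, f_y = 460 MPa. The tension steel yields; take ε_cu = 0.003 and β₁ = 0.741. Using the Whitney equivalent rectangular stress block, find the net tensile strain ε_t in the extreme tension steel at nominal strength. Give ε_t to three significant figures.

a = A_s f_y/(0.85 f'_c b) = 97.18 mm.
β₁ = 0.741, so c = a/β₁ = 97.18/0.741 = 131.15 mm.
From the linear strain diagram with ε_cu = 0.003: ε_t = 0.003 (d − c)/c = 0.003 × (570 − 131.15)/131.15 = 0.0100.
Since ε_t ≥ 0.005, the section is tension-controlled.

ε_t ≈ 0.0100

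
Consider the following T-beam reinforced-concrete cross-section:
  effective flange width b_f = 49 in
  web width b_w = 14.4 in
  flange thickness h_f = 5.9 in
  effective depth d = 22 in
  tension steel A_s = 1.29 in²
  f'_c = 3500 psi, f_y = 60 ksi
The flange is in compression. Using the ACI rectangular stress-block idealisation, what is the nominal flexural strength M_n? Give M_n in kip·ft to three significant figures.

Tension: T = A_s f_y = 1.29 × 60 = 77.4 kips.
Try a within the flange: a = T/(0.85 f'_c b_f) = 77.4/(0.85 × 3.5 × 49) = 0.531 in.
Since a = 0.531 ≤ h_f = 5.9 in, the stress block lies entirely in the flange; analyse as a rectangular beam of width b_f.
M_n = T(d − a/2) = 77.4 × (22 − 0.2655) = 1682.3 kip·in.
M_n = 1682.3/12 = 140.19 kip·ft.

M_n ≈ 140 kip·ft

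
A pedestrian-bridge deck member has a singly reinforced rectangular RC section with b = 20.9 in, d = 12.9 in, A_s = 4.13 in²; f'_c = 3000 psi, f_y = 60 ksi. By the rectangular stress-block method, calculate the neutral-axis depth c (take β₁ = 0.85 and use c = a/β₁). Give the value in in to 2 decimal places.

c ≈ 5.47 in

T = A_s f_y = 4.13 × 60 = 247.8 kips.
a = T/(0.85 f'_c b) = 247.8/(0.85 × 3 × 20.9) = 4.6496 in.
With β₁ = 0.85, c = a/β₁ = 4.6496/0.85 = 5.47 in.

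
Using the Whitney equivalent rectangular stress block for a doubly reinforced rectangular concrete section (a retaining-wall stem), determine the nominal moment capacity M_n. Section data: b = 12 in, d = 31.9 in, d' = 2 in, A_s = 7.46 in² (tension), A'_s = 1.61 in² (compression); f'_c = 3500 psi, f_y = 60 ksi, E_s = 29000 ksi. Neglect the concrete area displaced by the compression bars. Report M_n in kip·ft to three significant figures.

M_n ≈ 1030 kip·ft

Assume both steels yield.
a = (A_s − A'_s) f_y/(0.85 f'_c b) = (7.46 − 1.61) × 60/(0.85 × 3.5 × 12) = 9.832 in.
c = a/β₁ = 9.832/0.85 = 11.567 in; ε'_s = 0.003(c − d')/c = 0.0025 ≥ ε_y = 0.0021, so the compression steel yields.
M_n = (A_s − A'_s) f_y (d − a/2) + A'_s f_y (d − d') = 351 × (31.9 − 4.916) + 96.6 × (31.9 − 2) = 9471.4 + 2888.3 = 12359.7 kip·in = 12359.7/12 = 1029.98 kip·ft.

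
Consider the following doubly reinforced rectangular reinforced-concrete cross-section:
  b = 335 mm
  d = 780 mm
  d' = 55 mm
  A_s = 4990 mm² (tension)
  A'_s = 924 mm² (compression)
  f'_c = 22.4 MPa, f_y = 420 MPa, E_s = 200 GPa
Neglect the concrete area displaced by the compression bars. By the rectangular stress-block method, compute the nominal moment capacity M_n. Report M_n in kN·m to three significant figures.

M_n ≈ 1380 kN·m

Assume both tension and compression steel yield.
Net tension couple steel: A_s − A'_s = 4066 mm².
a = (A_s − A'_s) f_y / (0.85 f'_c b) = 1707720/(0.85 × 22.4 × 335) = 267.73 mm.
c = a/β₁ = 267.73/0.85 = 314.98 mm; ε'_s = 0.003(c − d')/c = 0.0025 ≥ f_y/E_s = 0.0021, so compression steel does yield.
M_n = (A_s − A'_s) f_y (d − a/2) + A'_s f_y (d − d') = [1707720 × (780 − 133.865) + 388080 × (780 − 55)] × 10⁻⁶ = 1103.42 + 281.36 = 1384.78 kN·m.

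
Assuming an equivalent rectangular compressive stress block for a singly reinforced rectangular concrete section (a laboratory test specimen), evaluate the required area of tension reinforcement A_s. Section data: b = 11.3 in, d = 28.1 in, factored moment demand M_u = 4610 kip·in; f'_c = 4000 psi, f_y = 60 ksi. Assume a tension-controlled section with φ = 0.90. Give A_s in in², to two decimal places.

A_s ≈ 3.35 in²

M_n = M_u/φ = 4610/0.90 = 5122.22 kip·in.
From M_n = 0.85 f'_c a b (d − a/2):
a = d − √(d² − 2M_n/(0.85 f'_c b)) = 28.1 − √(28.1² − 2 × 5122.22/(0.85 × 4 × 11.3)) = 5.232 in.
A_s = 0.85 f'_c a b / f_y = 0.85 × 4 × 5.232 × 11.3 / 60 = 3.350 in².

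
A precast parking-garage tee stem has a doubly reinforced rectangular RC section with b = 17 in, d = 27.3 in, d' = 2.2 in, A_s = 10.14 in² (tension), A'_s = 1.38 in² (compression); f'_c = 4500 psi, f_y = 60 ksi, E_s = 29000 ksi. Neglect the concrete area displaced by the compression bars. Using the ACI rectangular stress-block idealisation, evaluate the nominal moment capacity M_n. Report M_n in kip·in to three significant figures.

M_n ≈ 14300 kip·in

Assume both steels yield.
a = (A_s − A'_s) f_y/(0.85 f'_c b) = (10.14 − 1.38) × 60/(0.85 × 4.5 × 17) = 8.083 in.
c = a/β₁ = 8.083/0.825 = 9.798 in; ε'_s = 0.003(c − d')/c = 0.0023 ≥ ε_y = 0.0021, so the compression steel yields.
M_n = (A_s − A'_s) f_y (d − a/2) + A'_s f_y (d − d') = 525.6 × (27.3 − 4.0415) + 82.8 × (27.3 − 2.2) = 12224.7 + 2078.3 = 14303.0 kip·in.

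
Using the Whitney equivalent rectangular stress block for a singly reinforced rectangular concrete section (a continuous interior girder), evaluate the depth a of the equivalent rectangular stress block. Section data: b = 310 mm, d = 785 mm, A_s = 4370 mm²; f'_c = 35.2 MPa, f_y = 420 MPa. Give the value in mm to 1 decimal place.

T = A_s f_y = 4370 × 420 = 1835400 N = 1835.4 kN.
Setting C = 0.85 f'_c a b equal to T: a = 1835400/(0.85 × 35.2 × 310) = 197.9 mm.

a ≈ 197.9 mm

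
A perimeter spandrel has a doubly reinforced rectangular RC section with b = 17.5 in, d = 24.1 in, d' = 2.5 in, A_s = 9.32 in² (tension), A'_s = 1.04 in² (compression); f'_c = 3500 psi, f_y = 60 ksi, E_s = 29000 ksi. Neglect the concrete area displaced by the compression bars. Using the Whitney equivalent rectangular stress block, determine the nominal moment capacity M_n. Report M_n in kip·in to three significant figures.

M_n ≈ 11000 kip·in

Assume both steels yield.
a = (A_s − A'_s) f_y/(0.85 f'_c b) = (9.32 − 1.04) × 60/(0.85 × 3.5 × 17.5) = 9.542 in.
c = a/β₁ = 9.542/0.85 = 11.226 in; ε'_s = 0.003(c − d')/c = 0.0023 ≥ ε_y = 0.0021, so the compression steel yields.
M_n = (A_s − A'_s) f_y (d − a/2) + A'_s f_y (d − d') = 496.8 × (24.1 − 4.771) + 62.4 × (24.1 − 2.5) = 9602.6 + 1347.8 = 10950.4 kip·in.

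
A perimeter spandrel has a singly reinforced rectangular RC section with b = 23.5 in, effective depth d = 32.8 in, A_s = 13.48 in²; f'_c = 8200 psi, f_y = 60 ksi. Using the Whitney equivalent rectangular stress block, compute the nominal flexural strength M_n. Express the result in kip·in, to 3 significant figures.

M_n ≈ 24500 kip·in

T = A_s f_y = 13.48 × 60 = 808.8 kips.
a = T/(0.85 f'_c b) = 808.8/(0.85 × 8.2 × 23.5) = 4.938 in.
M_n = T(d − a/2) = 808.8 × (32.8 − 2.469) = 24531.7 kip·in.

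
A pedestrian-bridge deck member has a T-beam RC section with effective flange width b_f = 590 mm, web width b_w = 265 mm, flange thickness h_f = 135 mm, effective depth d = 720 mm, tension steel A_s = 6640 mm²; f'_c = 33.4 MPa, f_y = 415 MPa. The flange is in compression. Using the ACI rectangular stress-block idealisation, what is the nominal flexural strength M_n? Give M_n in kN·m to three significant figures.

Tension: T = A_s f_y = 6640 × 415 = 2755600 N.
Try a within the flange: a = T/(0.85 f'_c b_f) = 2755600/(0.85 × 33.4 × 590) = 164.51 mm.
a = 164.51 > h_f = 135 mm: the block extends into the web. Split into flange-overhang and web parts.
C_f = 0.85 f'_c (b_f − b_w) h_f = 0.85 × 33.4 × (590 − 265) × 135 = 1245611 N.
Remaining web compression depth: a_w = (T − C_f)/(0.85 f'_c b_w) = (2755600 − 1245611)/(0.85 × 33.4 × 265) = 200.71 mm.
M_n = C_f(d − h_f/2) + (T − C_f)(d − a_w/2) = 1245611 × (720 − 67.5) + 1509989 × (720 − 100.355) = 812.76 + 935.66 = 1748.42 × 10⁶ N·mm.
M_n = 1748.42 kN·m.

M_n ≈ 1750 kN·m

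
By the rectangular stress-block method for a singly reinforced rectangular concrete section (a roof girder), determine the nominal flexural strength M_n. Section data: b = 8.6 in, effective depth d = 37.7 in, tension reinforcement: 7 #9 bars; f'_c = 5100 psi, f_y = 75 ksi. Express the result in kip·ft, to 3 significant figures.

M_n ≈ 1340 kip·ft

A_s = 7 × 1 = 7 in².
T = A_s f_y = 7 × 75 = 525 kips.
a = T/(0.85 f'_c b) = 525/(0.85 × 5.1 × 8.6) = 14.082 in.
M_n = T(d − a/2) = 525 × (37.7 − 7.041) = 16096.0 kip·in = 16096.0/12 = 1341.33 kip·ft.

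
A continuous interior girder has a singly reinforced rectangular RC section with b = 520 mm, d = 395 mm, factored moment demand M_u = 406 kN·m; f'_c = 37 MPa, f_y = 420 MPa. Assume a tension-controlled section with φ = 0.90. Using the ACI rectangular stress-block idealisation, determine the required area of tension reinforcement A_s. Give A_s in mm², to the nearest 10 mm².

A_s ≈ 3010 mm²

M_n = M_u/φ = 406/0.90 = 451.111 kN·m.
With M_n = 0.85 f'_c a b (d − a/2), solve the quadratic for a:
a = d − √(d² − 2M_n/(0.85 f'_c b)) = 395 − √(395² − 2 × 451.111×10⁶/(0.85 × 37 × 520)) = 77.42 mm.
A_s = 0.85 f'_c a b / f_y = 0.85 × 37 × 77.42 × 520 / 420 = 3014.6 mm².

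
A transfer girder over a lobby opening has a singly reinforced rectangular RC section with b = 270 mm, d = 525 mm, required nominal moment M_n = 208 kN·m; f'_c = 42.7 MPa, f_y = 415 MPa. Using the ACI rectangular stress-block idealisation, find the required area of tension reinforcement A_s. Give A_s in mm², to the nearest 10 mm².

With M_n = 0.85 f'_c a b (d − a/2), solve the quadratic for a:
a = d − √(d² − 2M_n/(0.85 f'_c b)) = 525 − √(525² − 2 × 208×10⁶/(0.85 × 42.7 × 270)) = 42.12 mm.
A_s = 0.85 f'_c a b / f_y = 0.85 × 42.7 × 42.12 × 270 / 415 = 994.6 mm².

A_s ≈ 990 mm²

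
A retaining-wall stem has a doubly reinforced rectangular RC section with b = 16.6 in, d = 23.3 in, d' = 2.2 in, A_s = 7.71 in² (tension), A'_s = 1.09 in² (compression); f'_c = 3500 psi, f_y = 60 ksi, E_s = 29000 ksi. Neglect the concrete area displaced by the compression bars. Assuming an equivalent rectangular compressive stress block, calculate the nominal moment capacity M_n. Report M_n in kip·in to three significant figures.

Assume both steels yield.
a = (A_s − A'_s) f_y/(0.85 f'_c b) = (7.71 − 1.09) × 60/(0.85 × 3.5 × 16.6) = 8.043 in.
c = a/β₁ = 8.043/0.85 = 9.462 in; ε'_s = 0.003(c − d')/c = 0.0023 ≥ ε_y = 0.0021, so the compression steel yields.
M_n = (A_s − A'_s) f_y (d − a/2) + A'_s f_y (d − d') = 397.2 × (23.3 − 4.0215) + 65.4 × (23.3 − 2.2) = 7657.4 + 1379.9 = 9037.3 kip·in.

M_n ≈ 9040 kip·in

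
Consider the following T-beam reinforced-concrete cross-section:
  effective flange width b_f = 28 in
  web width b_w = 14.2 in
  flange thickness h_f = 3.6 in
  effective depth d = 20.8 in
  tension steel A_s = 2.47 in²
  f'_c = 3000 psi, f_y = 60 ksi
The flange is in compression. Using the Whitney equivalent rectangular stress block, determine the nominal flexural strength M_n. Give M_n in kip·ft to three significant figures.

M_n ≈ 244 kip·ft

Tension: T = A_s f_y = 2.47 × 60 = 148.2 kips.
Try a within the flange: a = T/(0.85 f'_c b_f) = 148.2/(0.85 × 3 × 28) = 2.076 in.
Since a = 2.076 ≤ h_f = 3.6 in, the stress block lies entirely in the flange; analyse as a rectangular beam of width b_f.
M_n = T(d − a/2) = 148.2 × (20.8 − 1.038) = 2928.7 kip·in.
M_n = 2928.7/12 = 244.06 kip·ft.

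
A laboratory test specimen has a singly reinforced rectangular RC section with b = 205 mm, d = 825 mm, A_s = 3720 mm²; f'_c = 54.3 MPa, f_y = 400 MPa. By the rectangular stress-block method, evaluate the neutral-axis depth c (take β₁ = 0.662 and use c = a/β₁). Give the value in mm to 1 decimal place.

T = A_s f_y = 3720 × 400 = 1488000 N = 1488 kN.
Setting C = 0.85 f'_c a b equal to T: a = 1488000/(0.85 × 54.3 × 205) = 157.264 mm.
With β₁ = 0.662, c = a/β₁ = 157.264/0.662 = 237.6 mm.

c ≈ 237.6 mm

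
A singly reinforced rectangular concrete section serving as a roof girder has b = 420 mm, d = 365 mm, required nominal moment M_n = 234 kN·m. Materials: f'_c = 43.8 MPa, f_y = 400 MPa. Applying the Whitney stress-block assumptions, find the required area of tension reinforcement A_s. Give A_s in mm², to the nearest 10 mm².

With M_n = 0.85 f'_c a b (d − a/2), solve the quadratic for a:
a = d − √(d² − 2M_n/(0.85 f'_c b)) = 365 − √(365² − 2 × 234×10⁶/(0.85 × 43.8 × 420)) = 43.60 mm.
A_s = 0.85 f'_c a b / f_y = 0.85 × 43.8 × 43.60 × 420 / 400 = 1704.4 mm².

A_s ≈ 1700 mm²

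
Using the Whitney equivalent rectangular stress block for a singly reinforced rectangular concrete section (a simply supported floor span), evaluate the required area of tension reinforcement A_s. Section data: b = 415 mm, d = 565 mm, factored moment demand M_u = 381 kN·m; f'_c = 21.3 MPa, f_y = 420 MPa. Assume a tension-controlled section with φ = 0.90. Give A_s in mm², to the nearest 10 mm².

M_n = M_u/φ = 381/0.90 = 423.333 kN·m.
With M_n = 0.85 f'_c a b (d − a/2), solve the quadratic for a:
a = d − √(d² − 2M_n/(0.85 f'_c b)) = 565 − √(565² − 2 × 423.333×10⁶/(0.85 × 21.3 × 415)) = 110.53 mm.
A_s = 0.85 f'_c a b / f_y = 0.85 × 21.3 × 110.53 × 415 / 420 = 1977.3 mm².

A_s ≈ 1980 mm²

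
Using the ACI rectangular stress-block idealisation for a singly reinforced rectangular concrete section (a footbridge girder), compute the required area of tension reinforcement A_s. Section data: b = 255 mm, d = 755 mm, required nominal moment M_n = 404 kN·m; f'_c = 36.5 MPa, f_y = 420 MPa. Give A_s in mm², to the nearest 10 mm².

A_s ≈ 1340 mm²

With M_n = 0.85 f'_c a b (d − a/2), solve the quadratic for a:
a = d − √(d² − 2M_n/(0.85 f'_c b)) = 755 − √(755² − 2 × 404×10⁶/(0.85 × 36.5 × 255)) = 70.97 mm.
A_s = 0.85 f'_c a b / f_y = 0.85 × 36.5 × 70.97 × 255 / 420 = 1336.8 mm².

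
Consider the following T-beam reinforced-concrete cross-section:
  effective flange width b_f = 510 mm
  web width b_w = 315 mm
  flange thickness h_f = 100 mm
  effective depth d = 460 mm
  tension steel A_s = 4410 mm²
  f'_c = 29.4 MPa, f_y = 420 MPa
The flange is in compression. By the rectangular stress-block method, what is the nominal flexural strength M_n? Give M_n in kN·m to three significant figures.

M_n ≈ 709 kN·m

Tension: T = A_s f_y = 4410 × 420 = 1852200 N.
Try a within the flange: a = T/(0.85 f'_c b_f) = 1852200/(0.85 × 29.4 × 510) = 145.33 mm.
a = 145.33 > h_f = 100 mm: the block extends into the web. Split into flange-overhang and web parts.
C_f = 0.85 f'_c (b_f − b_w) h_f = 0.85 × 29.4 × (510 − 315) × 100 = 487305 N.
Remaining web compression depth: a_w = (T − C_f)/(0.85 f'_c b_w) = (1852200 − 487305)/(0.85 × 29.4 × 315) = 173.39 mm.
M_n = C_f(d − h_f/2) + (T − C_f)(d − a_w/2) = 487305 × (460 − 50) + 1364895 × (460 − 86.695) = 199.80 + 509.52 = 709.32 × 10⁶ N·mm.
M_n = 709.32 kN·m.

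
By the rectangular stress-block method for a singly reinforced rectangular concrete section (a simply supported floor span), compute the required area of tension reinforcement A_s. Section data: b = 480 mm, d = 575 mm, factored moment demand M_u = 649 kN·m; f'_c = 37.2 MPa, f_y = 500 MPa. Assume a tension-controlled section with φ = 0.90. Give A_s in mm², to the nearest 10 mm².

A_s ≈ 2720 mm²

M_n = M_u/φ = 649/0.90 = 721.111 kN·m.
With M_n = 0.85 f'_c a b (d − a/2), solve the quadratic for a:
a = d − √(d² − 2M_n/(0.85 f'_c b)) = 575 − √(575² − 2 × 721.111×10⁶/(0.85 × 37.2 × 480)) = 89.61 mm.
A_s = 0.85 f'_c a b / f_y = 0.85 × 37.2 × 89.61 × 480 / 500 = 2720.1 mm².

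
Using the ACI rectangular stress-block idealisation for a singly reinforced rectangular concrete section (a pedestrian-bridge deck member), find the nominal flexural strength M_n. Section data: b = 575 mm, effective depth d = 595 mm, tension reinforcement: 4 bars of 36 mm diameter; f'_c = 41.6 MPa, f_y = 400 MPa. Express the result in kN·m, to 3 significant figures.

A_s = 4 × 1018 = 4072 mm².
T = A_s f_y = 4072 × 400 = 1628800 N = 1628.8 kN.
From C = T: a = T/(0.85 f'_c b) = 1628800/(0.85 × 41.6 × 575) = 80.11 mm.
M_n = T(d − a/2) = 1628.8 kN × (595 − 40.055) mm = 903.89 kN·m.

M_n ≈ 904 kN·m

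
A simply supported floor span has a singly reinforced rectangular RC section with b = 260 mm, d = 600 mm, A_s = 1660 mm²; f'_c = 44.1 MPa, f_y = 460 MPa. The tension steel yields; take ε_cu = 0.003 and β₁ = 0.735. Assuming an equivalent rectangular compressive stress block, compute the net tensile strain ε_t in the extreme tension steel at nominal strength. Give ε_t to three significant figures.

ε_t ≈ 0.0139

a = A_s f_y/(0.85 f'_c b) = 78.35 mm.
β₁ = 0.735, so c = a/β₁ = 78.35/0.735 = 106.60 mm.
From the linear strain diagram with ε_cu = 0.003: ε_t = 0.003 (d − c)/c = 0.003 × (600 − 106.60)/106.60 = 0.0139.
Since ε_t ≥ 0.005, the section is tension-controlled.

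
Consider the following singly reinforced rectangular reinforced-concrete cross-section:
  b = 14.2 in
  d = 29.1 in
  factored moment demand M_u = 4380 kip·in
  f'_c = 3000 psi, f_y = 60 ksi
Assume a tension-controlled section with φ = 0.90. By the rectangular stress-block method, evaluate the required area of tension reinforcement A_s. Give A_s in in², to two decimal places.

M_n = M_u/φ = 4380/0.90 = 4866.67 kip·in.
From M_n = 0.85 f'_c a b (d − a/2):
a = d − √(d² − 2M_n/(0.85 f'_c b)) = 29.1 − √(29.1² − 2 × 4866.67/(0.85 × 3 × 14.2)) = 5.058 in.
A_s = 0.85 f'_c a b / f_y = 0.85 × 3 × 5.058 × 14.2 / 60 = 3.053 in².

A_s ≈ 3.05 in²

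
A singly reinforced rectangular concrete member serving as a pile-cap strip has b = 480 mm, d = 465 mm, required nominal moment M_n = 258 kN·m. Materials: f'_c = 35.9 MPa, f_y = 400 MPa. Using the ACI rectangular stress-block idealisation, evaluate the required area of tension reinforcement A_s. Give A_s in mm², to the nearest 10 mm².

A_s ≈ 1450 mm²

With M_n = 0.85 f'_c a b (d − a/2), solve the quadratic for a:
a = d − √(d² − 2M_n/(0.85 f'_c b)) = 465 − √(465² − 2 × 258×10⁶/(0.85 × 35.9 × 480)) = 39.56 mm.
A_s = 0.85 f'_c a b / f_y = 0.85 × 35.9 × 39.56 × 480 / 400 = 1448.6 mm².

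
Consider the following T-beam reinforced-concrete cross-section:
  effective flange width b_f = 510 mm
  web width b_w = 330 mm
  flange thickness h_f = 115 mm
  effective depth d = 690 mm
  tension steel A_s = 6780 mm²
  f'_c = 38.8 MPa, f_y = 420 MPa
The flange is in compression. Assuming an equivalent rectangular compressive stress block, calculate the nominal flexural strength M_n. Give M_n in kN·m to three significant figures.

Tension: T = A_s f_y = 6780 × 420 = 2847600 N.
Try a within the flange: a = T/(0.85 f'_c b_f) = 2847600/(0.85 × 38.8 × 510) = 169.30 mm.
a = 169.30 > h_f = 115 mm: the block extends into the web. Split into flange-overhang and web parts.
C_f = 0.85 f'_c (b_f − b_w) h_f = 0.85 × 38.8 × (510 − 330) × 115 = 682686 N.
Remaining web compression depth: a_w = (T − C_f)/(0.85 f'_c b_w) = (2847600 − 682686)/(0.85 × 38.8 × 330) = 198.92 mm.
M_n = C_f(d − h_f/2) + (T − C_f)(d − a_w/2) = 682686 × (690 − 57.5) + 2164914 × (690 − 99.46) = 431.80 + 1278.47 = 1710.27 × 10⁶ N·mm.
M_n = 1710.27 kN·m.

M_n ≈ 1710 kN·m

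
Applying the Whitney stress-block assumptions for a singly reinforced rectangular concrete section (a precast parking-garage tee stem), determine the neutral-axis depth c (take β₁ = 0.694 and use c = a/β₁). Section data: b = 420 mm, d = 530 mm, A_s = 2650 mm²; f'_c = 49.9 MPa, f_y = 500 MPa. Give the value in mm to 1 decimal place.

c ≈ 107.2 mm

T = A_s f_y = 2650 × 500 = 1325000 N = 1325 kN.
Setting C = 0.85 f'_c a b equal to T: a = 1325000/(0.85 × 49.9 × 420) = 74.378 mm.
With β₁ = 0.694, c = a/β₁ = 74.378/0.694 = 107.2 mm.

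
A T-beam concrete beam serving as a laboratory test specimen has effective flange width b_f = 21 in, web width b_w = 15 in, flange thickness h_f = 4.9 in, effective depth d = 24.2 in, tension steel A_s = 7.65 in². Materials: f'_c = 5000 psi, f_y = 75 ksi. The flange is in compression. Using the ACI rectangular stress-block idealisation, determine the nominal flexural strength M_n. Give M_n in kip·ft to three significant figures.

M_n ≈ 1000 kip·ft

Tension: T = A_s f_y = 7.65 × 75 = 573.75 kips.
Try a within the flange: a = T/(0.85 f'_c b_f) = 573.75/(0.85 × 5 × 21) = 6.429 in.
a = 6.429 > h_f = 4.9 in: the block extends into the web. Split into flange-overhang and web parts.
C_f = 0.85 f'_c (b_f − b_w) h_f = 0.85 × 5 × (21 − 15) × 4.9 = 125.0 kips.
Remaining web compression depth: a_w = (T − C_f)/(0.85 f'_c b_w) = (573.75 − 125.0)/(0.85 × 5 × 15) = 7.039 in.
M_n = C_f(d − h_f/2) + (T − C_f)(d − a_w/2) = 125.0 × (24.2 − 2.45) + 448.75 × (24.2 − 3.5195) = 2718.8 + 9280.4 = 11999.2 kip·in.
M_n = 11999.2/12 = 999.93 kip·ft.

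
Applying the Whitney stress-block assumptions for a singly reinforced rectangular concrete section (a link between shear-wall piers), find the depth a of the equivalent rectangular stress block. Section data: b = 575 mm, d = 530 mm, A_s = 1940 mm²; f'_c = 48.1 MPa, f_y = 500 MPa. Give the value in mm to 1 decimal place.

a ≈ 41.3 mm

T = A_s f_y = 1940 × 500 = 970000 N = 970 kN.
Setting C = 0.85 f'_c a b equal to T: a = 970000/(0.85 × 48.1 × 575) = 41.3 mm.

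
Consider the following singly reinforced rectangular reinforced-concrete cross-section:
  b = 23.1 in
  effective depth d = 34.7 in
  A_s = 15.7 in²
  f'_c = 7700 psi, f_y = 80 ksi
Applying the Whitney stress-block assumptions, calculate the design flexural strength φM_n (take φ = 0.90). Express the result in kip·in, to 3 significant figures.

φM_n ≈ 34500 kip·in

T = A_s f_y = 15.7 × 80 = 1256 kips.
a = T/(0.85 f'_c b) = 1256/(0.85 × 7.7 × 23.1) = 8.307 in.
M_n = T(d − a/2) = 1256 × (34.7 − 4.1535) = 38366.4 kip·in.
φM_n = 0.90 × 38366.4 = 34529.8 kip·in.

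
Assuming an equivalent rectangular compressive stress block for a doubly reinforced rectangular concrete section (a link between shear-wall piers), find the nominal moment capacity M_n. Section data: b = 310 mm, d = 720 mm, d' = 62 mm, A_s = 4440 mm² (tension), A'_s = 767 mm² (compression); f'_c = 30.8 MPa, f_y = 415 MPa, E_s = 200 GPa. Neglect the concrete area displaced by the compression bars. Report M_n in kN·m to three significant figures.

Assume both tension and compression steel yield.
Net tension couple steel: A_s − A'_s = 3673 mm².
a = (A_s − A'_s) f_y / (0.85 f'_c b) = 1524295/(0.85 × 30.8 × 310) = 187.82 mm.
c = a/β₁ = 187.82/0.83 = 226.29 mm; ε'_s = 0.003(c − d')/c = 0.0022 ≥ f_y/E_s = 0.0021, so compression steel does yield.
M_n = (A_s − A'_s) f_y (d − a/2) + A'_s f_y (d − d') = [1524295 × (720 − 93.91) + 318305 × (720 − 62)] × 10⁻⁶ = 954.35 + 209.44 = 1163.79 kN·m.

M_n ≈ 1160 kN·m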